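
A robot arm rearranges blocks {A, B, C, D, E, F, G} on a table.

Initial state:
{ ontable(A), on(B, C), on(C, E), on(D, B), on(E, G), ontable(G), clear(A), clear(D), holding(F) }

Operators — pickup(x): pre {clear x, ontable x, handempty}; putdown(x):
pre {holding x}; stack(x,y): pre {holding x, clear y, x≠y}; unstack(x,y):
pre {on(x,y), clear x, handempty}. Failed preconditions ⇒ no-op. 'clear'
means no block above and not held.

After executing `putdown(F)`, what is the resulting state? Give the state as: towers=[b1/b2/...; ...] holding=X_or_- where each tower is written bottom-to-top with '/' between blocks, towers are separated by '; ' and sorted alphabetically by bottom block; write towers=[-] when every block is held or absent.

towers=[A; F; G/E/C/B/D] holding=-

before: towers=[A; G/E/C/B/D] holding=F
pre[putdown(F)]: holding(F) ✓
all met → apply putdown(F)
after:  towers=[A; F; G/E/C/B/D] holding=-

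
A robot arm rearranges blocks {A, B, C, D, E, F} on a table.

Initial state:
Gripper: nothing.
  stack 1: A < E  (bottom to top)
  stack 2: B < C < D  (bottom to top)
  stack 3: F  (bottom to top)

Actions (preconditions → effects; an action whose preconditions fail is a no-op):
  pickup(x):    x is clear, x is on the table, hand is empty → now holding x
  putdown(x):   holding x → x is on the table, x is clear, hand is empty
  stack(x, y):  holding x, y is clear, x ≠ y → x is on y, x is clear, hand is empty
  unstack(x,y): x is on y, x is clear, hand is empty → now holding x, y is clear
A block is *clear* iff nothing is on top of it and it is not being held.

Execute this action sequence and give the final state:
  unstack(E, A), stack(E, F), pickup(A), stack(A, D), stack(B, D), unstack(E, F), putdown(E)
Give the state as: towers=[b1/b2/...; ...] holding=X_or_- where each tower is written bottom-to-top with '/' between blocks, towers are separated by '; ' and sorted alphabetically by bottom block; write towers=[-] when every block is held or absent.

step 1 (unstack(E, A)): towers=[A; B/C/D; F] holding=E
step 2 (stack(E, F)): towers=[A; B/C/D; F/E] holding=-
step 3 (pickup(A)): towers=[B/C/D; F/E] holding=A
step 4 (stack(A, D)): towers=[B/C/D/A; F/E] holding=-
step 5 (stack(B, D)) [no-op]: towers=[B/C/D/A; F/E] holding=-
step 6 (unstack(E, F)): towers=[B/C/D/A; F] holding=E
step 7 (putdown(E)): towers=[B/C/D/A; E; F] holding=-

towers=[B/C/D/A; E; F] holding=-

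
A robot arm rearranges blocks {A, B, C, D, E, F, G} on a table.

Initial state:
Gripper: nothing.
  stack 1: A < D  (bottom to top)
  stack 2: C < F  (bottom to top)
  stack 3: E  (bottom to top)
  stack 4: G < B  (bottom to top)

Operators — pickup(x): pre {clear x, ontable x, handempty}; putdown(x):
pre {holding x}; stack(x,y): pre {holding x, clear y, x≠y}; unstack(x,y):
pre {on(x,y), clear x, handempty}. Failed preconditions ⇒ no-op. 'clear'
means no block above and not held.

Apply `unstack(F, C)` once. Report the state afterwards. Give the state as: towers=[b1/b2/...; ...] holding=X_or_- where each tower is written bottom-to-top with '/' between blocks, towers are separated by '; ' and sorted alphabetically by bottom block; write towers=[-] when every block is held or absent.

before: towers=[A/D; C/F; E; G/B] holding=-
pre[unstack(F, C)]: on(F,C) yes, clear(F) yes, handempty yes
all met → apply unstack(F, C)
after:  towers=[A/D; C; E; G/B] holding=F

towers=[A/D; C; E; G/B] holding=F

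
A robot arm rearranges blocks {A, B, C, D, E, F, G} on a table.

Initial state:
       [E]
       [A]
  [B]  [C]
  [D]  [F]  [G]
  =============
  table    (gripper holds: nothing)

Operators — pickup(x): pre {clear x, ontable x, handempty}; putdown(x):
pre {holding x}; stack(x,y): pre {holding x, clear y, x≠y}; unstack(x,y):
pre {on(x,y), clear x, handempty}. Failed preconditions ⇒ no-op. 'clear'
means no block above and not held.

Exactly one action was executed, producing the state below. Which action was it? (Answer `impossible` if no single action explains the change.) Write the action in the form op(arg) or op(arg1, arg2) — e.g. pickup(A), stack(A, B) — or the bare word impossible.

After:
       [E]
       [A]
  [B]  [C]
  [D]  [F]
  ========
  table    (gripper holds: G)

pickup(G)

target: towers=[D/B; F/C/A/E] holding=G
     unstack(B, D) → towers=[D; F/C/A/E; G] holding=B
         pickup(G) → towers=[D/B; F/C/A/E] holding=G  ← match
     unstack(E, A) → towers=[D/B; F/C/A; G] holding=E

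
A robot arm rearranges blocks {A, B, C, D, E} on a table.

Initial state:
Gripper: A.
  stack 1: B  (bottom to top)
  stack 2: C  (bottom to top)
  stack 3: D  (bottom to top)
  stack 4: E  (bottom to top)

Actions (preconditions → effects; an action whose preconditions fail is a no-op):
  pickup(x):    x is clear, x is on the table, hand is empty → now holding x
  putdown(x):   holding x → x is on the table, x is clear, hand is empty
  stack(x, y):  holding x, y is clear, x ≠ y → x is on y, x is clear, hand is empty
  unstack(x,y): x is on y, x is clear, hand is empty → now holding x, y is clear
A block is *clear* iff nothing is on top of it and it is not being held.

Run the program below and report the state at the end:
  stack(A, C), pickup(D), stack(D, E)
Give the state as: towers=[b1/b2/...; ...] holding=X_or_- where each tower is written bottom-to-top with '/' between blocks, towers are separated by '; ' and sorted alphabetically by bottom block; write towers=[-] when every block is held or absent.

step 1 (stack(A, C)): towers=[B; C/A; D; E] holding=-
step 2 (pickup(D)): towers=[B; C/A; E] holding=D
step 3 (stack(D, E)): towers=[B; C/A; E/D] holding=-

towers=[B; C/A; E/D] holding=-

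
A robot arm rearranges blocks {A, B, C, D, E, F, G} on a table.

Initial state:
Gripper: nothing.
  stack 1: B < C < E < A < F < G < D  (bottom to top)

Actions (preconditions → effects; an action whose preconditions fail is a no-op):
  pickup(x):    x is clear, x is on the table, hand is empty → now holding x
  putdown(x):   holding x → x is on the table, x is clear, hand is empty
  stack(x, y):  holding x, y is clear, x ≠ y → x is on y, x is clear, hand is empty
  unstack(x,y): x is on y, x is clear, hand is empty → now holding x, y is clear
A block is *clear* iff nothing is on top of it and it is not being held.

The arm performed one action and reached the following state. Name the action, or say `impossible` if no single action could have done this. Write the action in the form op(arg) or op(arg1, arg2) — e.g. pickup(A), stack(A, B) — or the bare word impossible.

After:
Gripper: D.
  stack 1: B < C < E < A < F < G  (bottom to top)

target: towers=[B/C/E/A/F/G] holding=D
     unstack(D, G) → towers=[B/C/E/A/F/G] holding=D  ← match

unstack(D, G)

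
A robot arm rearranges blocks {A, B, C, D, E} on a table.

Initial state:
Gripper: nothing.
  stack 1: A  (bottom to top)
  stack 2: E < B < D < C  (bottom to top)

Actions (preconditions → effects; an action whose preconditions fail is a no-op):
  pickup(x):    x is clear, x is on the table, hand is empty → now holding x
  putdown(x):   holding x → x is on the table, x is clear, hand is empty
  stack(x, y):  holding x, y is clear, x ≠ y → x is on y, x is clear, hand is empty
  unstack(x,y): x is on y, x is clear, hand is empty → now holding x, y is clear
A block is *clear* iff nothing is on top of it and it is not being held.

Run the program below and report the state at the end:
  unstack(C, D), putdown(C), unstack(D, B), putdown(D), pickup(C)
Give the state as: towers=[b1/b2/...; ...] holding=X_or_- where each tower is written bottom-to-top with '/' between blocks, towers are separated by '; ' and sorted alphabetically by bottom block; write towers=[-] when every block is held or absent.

towers=[A; D; E/B] holding=C

step 1 (unstack(C, D)): towers=[A; E/B/D] holding=C
step 2 (putdown(C)): towers=[A; C; E/B/D] holding=-
step 3 (unstack(D, B)): towers=[A; C; E/B] holding=D
step 4 (putdown(D)): towers=[A; C; D; E/B] holding=-
step 5 (pickup(C)): towers=[A; D; E/B] holding=C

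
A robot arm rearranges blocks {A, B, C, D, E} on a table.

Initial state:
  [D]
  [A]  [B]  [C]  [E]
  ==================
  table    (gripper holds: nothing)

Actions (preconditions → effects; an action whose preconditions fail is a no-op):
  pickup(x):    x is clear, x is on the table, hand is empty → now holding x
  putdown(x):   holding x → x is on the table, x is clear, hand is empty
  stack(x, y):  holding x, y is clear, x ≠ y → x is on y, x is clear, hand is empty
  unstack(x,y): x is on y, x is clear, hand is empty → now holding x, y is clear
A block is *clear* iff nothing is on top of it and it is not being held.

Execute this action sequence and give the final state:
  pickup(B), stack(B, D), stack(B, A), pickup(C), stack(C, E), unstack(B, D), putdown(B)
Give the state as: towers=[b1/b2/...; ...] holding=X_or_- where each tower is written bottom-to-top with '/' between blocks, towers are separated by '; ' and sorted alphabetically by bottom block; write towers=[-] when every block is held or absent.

towers=[A/D; B; E/C] holding=-

step 1 (pickup(B)): towers=[A/D; C; E] holding=B
step 2 (stack(B, D)): towers=[A/D/B; C; E] holding=-
step 3 (stack(B, A)) [no-op]: towers=[A/D/B; C; E] holding=-
step 4 (pickup(C)): towers=[A/D/B; E] holding=C
step 5 (stack(C, E)): towers=[A/D/B; E/C] holding=-
step 6 (unstack(B, D)): towers=[A/D; E/C] holding=B
step 7 (putdown(B)): towers=[A/D; B; E/C] holding=-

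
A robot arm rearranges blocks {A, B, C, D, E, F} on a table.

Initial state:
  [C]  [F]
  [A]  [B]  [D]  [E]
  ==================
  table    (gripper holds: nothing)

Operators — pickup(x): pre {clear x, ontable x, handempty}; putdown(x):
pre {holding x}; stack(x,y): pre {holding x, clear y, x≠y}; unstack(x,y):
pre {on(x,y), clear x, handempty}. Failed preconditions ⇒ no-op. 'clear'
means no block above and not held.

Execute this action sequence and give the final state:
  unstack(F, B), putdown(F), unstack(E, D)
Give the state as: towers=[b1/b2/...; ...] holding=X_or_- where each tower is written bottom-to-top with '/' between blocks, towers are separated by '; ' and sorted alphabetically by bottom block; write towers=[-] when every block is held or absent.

towers=[A/C; B; D; E; F] holding=-

step 1 (unstack(F, B)): towers=[A/C; B; D; E] holding=F
step 2 (putdown(F)): towers=[A/C; B; D; E; F] holding=-
step 3 (unstack(E, D)) [no-op]: towers=[A/C; B; D; E; F] holding=-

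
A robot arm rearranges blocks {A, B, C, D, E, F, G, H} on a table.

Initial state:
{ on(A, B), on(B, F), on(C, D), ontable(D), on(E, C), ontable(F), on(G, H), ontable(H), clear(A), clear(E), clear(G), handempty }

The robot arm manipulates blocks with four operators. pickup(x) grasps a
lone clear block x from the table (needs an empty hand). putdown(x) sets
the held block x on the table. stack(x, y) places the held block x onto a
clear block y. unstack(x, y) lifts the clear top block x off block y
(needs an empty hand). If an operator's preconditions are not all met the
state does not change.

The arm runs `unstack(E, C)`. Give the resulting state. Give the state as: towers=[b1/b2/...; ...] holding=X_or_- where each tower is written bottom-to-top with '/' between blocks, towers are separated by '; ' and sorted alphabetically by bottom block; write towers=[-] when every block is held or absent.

before: towers=[D/C/E; F/B/A; H/G] holding=-
pre[unstack(E, C)]: on(E,C) yes, clear(E) yes, handempty yes
all met → apply unstack(E, C)
after:  towers=[D/C; F/B/A; H/G] holding=E

towers=[D/C; F/B/A; H/G] holding=E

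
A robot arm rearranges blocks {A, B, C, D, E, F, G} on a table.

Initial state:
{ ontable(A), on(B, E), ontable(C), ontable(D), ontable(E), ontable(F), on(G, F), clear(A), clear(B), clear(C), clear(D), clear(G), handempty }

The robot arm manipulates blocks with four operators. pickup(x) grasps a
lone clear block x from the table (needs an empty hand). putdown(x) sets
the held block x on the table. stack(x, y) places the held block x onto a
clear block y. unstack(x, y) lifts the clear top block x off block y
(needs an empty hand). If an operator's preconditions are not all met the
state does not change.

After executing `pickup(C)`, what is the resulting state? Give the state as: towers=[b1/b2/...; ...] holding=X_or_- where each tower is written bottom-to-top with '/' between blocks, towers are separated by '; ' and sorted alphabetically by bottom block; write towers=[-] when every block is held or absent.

before: towers=[A; C; D; E/B; F/G] holding=-
pre[pickup(C)]: clear(C) ✓, ontable(C) ✓, handempty ✓
all met → apply pickup(C)
after:  towers=[A; D; E/B; F/G] holding=C

towers=[A; D; E/B; F/G] holding=C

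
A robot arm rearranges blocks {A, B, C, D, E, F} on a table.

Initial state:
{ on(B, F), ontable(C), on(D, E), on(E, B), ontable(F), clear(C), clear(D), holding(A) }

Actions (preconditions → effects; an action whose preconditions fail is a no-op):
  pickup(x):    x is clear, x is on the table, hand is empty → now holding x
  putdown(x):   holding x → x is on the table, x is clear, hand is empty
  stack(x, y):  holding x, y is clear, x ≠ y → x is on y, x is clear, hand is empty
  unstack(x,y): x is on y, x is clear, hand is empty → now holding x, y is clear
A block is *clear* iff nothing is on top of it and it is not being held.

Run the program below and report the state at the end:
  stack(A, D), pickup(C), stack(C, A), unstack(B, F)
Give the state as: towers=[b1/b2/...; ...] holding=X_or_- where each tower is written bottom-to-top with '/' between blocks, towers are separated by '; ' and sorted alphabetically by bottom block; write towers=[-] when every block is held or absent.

towers=[F/B/E/D/A/C] holding=-

step 1 (stack(A, D)): towers=[C; F/B/E/D/A] holding=-
step 2 (pickup(C)): towers=[F/B/E/D/A] holding=C
step 3 (stack(C, A)): towers=[F/B/E/D/A/C] holding=-
step 4 (unstack(B, F)) [no-op]: towers=[F/B/E/D/A/C] holding=-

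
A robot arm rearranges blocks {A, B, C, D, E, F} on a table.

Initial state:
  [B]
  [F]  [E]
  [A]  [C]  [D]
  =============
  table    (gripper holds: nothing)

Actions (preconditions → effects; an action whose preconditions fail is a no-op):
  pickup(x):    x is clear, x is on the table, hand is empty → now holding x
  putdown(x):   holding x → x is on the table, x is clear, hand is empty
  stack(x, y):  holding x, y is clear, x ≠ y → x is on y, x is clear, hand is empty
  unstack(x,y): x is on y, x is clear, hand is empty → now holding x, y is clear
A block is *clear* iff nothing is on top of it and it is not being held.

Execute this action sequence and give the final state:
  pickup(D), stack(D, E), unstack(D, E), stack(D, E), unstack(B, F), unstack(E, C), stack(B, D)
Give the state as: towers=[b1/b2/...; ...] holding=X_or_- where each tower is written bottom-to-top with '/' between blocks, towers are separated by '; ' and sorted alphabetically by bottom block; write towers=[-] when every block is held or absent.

towers=[A/F; C/E/D/B] holding=-

step 1 (pickup(D)): towers=[A/F/B; C/E] holding=D
step 2 (stack(D, E)): towers=[A/F/B; C/E/D] holding=-
step 3 (unstack(D, E)): towers=[A/F/B; C/E] holding=D
step 4 (stack(D, E)): towers=[A/F/B; C/E/D] holding=-
step 5 (unstack(B, F)): towers=[A/F; C/E/D] holding=B
step 6 (unstack(E, C)) [no-op]: towers=[A/F; C/E/D] holding=B
step 7 (stack(B, D)): towers=[A/F; C/E/D/B] holding=-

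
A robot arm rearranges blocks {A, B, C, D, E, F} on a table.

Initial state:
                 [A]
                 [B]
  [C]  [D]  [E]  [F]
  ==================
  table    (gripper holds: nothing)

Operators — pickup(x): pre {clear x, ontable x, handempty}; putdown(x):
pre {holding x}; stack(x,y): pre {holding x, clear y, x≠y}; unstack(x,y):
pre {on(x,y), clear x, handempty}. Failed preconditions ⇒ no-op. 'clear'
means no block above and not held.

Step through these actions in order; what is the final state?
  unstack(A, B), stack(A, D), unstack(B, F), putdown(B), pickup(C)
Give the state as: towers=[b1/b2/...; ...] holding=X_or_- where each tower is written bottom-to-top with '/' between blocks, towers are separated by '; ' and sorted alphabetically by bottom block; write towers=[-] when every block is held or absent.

step 1 (unstack(A, B)): towers=[C; D; E; F/B] holding=A
step 2 (stack(A, D)): towers=[C; D/A; E; F/B] holding=-
step 3 (unstack(B, F)): towers=[C; D/A; E; F] holding=B
step 4 (putdown(B)): towers=[B; C; D/A; E; F] holding=-
step 5 (pickup(C)): towers=[B; D/A; E; F] holding=C

towers=[B; D/A; E; F] holding=C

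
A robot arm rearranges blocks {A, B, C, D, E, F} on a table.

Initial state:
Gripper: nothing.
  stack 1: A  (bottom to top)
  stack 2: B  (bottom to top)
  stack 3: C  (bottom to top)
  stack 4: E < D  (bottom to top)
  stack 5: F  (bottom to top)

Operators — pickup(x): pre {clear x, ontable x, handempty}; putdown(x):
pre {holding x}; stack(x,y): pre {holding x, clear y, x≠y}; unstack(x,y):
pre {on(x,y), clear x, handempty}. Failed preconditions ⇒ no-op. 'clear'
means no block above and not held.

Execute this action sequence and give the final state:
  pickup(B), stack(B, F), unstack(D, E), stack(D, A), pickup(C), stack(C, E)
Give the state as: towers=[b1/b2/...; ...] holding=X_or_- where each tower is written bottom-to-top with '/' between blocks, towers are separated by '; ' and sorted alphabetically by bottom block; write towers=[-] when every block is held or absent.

step 1 (pickup(B)): towers=[A; C; E/D; F] holding=B
step 2 (stack(B, F)): towers=[A; C; E/D; F/B] holding=-
step 3 (unstack(D, E)): towers=[A; C; E; F/B] holding=D
step 4 (stack(D, A)): towers=[A/D; C; E; F/B] holding=-
step 5 (pickup(C)): towers=[A/D; E; F/B] holding=C
step 6 (stack(C, E)): towers=[A/D; E/C; F/B] holding=-

towers=[A/D; E/C; F/B] holding=-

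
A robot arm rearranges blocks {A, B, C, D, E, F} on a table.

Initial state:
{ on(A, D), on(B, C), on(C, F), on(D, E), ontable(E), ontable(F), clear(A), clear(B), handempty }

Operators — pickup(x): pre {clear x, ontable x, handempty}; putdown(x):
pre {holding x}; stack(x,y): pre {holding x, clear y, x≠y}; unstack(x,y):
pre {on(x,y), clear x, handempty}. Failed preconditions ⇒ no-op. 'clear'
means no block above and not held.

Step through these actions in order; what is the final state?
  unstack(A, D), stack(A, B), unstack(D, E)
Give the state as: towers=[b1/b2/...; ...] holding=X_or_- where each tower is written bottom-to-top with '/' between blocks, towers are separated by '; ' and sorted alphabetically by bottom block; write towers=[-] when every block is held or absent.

step 1 (unstack(A, D)): towers=[E/D; F/C/B] holding=A
step 2 (stack(A, B)): towers=[E/D; F/C/B/A] holding=-
step 3 (unstack(D, E)): towers=[E; F/C/B/A] holding=D

towers=[E; F/C/B/A] holding=D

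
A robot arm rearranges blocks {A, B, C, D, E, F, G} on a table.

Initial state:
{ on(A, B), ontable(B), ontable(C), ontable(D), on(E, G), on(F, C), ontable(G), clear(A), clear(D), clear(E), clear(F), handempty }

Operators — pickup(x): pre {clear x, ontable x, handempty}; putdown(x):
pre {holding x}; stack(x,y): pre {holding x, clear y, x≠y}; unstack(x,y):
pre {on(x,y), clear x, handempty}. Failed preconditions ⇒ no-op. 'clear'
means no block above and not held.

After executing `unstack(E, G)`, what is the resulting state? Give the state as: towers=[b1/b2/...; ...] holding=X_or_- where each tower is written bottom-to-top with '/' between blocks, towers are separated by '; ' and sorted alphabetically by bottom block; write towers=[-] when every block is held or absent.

before: towers=[B/A; C/F; D; G/E] holding=-
pre[unstack(E, G)]: on(E,G) ok, clear(E) ok, handempty ok
all met → apply unstack(E, G)
after:  towers=[B/A; C/F; D; G] holding=E

towers=[B/A; C/F; D; G] holding=E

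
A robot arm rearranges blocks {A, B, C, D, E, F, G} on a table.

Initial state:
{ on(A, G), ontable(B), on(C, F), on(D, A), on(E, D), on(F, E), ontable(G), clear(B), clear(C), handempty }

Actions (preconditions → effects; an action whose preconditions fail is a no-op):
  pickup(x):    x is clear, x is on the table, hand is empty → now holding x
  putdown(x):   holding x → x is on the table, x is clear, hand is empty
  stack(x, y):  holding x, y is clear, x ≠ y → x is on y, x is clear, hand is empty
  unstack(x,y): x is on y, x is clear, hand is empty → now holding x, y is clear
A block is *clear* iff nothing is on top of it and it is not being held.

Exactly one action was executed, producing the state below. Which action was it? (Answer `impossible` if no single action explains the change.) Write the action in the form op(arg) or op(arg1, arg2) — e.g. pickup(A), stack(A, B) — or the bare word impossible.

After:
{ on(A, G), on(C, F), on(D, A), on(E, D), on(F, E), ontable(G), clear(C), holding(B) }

pickup(B)

target: towers=[G/A/D/E/F/C] holding=B
         pickup(B) → towers=[G/A/D/E/F/C] holding=B  ← match
     unstack(C, F) → towers=[B; G/A/D/E/F] holding=C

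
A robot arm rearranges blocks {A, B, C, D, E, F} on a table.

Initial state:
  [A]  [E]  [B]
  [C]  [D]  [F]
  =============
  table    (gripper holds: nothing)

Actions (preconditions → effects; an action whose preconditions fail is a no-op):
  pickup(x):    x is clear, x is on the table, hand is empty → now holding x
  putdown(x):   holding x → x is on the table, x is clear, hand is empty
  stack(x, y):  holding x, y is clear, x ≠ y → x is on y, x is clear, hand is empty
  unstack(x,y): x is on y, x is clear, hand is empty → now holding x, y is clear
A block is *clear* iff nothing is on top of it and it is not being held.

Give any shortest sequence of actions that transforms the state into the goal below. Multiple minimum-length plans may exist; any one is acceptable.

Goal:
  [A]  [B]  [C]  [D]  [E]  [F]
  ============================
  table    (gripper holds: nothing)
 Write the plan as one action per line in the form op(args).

unstack(B, F)
putdown(B)
unstack(A, C)
putdown(A)
unstack(E, D)
putdown(E)

step 1 (unstack(B, F)): towers=[C/A; D/E; F] holding=B
step 2 (putdown(B)): towers=[B; C/A; D/E; F] holding=-
step 3 (unstack(A, C)): towers=[B; C; D/E; F] holding=A
step 4 (putdown(A)): towers=[A; B; C; D/E; F] holding=-
step 5 (unstack(E, D)): towers=[A; B; C; D; F] holding=E
step 6 (putdown(E)): towers=[A; B; C; D; E; F] holding=-
goal check: towers=[A; B; C; D; E; F] holding=- — reached (length 6, optimal by BFS)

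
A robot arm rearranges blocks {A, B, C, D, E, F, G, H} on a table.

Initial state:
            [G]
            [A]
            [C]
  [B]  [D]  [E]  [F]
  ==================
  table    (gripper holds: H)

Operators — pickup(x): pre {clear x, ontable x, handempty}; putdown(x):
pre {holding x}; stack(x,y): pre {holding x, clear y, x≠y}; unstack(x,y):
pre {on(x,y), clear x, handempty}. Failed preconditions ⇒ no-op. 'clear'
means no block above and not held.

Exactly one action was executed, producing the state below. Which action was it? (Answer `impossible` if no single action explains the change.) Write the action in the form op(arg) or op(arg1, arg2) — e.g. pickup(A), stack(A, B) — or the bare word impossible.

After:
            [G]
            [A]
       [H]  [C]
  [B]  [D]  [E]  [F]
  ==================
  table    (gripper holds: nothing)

stack(H, D)

target: towers=[B; D/H; E/C/A/G; F] holding=-
        putdown(H) → towers=[B; D; E/C/A/G; F; H] holding=-
       stack(H, G) → towers=[B; D; E/C/A/G/H; F] holding=-
       stack(H, B) → towers=[B/H; D; E/C/A/G; F] holding=-
       stack(H, F) → towers=[B; D; E/C/A/G; F/H] holding=-
       stack(H, D) → towers=[B; D/H; E/C/A/G; F] holding=-  ← match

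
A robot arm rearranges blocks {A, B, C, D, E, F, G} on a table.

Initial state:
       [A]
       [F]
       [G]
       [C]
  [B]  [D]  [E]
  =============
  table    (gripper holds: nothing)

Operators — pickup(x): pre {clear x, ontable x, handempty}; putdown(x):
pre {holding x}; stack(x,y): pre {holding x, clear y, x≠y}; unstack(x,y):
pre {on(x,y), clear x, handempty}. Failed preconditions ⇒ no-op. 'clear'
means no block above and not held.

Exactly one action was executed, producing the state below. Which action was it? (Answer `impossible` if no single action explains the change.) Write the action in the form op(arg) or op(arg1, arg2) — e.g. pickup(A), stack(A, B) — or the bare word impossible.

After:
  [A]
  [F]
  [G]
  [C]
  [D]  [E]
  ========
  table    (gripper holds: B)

target: towers=[D/C/G/F/A; E] holding=B
         pickup(B) → towers=[D/C/G/F/A; E] holding=B  ← match
     unstack(A, F) → towers=[B; D/C/G/F; E] holding=A
         pickup(E) → towers=[B; D/C/G/F/A] holding=E

pickup(B)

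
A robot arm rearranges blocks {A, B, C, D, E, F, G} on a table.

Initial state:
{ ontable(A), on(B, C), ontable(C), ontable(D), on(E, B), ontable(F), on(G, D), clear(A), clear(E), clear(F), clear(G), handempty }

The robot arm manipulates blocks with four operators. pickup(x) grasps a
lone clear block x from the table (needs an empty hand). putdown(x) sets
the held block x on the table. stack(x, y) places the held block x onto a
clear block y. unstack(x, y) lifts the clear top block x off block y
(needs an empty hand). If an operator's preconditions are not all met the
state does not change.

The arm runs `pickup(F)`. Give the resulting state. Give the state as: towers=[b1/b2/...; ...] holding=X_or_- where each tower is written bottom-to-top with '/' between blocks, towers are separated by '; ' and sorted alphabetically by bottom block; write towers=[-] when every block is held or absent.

before: towers=[A; C/B/E; D/G; F] holding=-
pre[pickup(F)]: clear(F) yes, ontable(F) yes, handempty yes
all met → apply pickup(F)
after:  towers=[A; C/B/E; D/G] holding=F

towers=[A; C/B/E; D/G] holding=F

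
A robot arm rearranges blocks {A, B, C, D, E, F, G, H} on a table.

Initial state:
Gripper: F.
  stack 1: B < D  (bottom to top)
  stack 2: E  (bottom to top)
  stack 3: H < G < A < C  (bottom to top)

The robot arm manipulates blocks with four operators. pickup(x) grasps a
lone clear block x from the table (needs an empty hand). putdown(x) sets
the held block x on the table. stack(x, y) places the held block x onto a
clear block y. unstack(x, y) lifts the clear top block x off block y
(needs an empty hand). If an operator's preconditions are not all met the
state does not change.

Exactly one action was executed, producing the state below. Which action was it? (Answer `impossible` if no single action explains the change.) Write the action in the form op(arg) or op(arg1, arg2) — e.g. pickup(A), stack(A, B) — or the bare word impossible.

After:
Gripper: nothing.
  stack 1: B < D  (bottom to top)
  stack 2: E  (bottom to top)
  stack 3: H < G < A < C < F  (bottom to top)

stack(F, C)

target: towers=[B/D; E; H/G/A/C/F] holding=-
        putdown(F) → towers=[B/D; E; F; H/G/A/C] holding=-
       stack(F, E) → towers=[B/D; E/F; H/G/A/C] holding=-
       stack(F, D) → towers=[B/D/F; E; H/G/A/C] holding=-
       stack(F, C) → towers=[B/D; E; H/G/A/C/F] holding=-  ← match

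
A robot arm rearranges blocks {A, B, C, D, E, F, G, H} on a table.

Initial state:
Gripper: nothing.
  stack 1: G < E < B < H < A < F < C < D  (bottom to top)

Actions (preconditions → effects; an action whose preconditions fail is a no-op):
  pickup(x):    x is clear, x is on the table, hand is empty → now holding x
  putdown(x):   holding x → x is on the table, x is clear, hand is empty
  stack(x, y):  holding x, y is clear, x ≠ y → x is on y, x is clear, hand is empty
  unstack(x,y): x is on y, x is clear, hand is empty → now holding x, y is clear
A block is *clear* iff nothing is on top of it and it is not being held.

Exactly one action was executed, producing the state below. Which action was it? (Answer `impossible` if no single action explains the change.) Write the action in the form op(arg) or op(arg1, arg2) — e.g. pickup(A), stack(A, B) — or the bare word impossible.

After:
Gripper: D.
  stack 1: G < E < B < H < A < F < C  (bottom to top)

target: towers=[G/E/B/H/A/F/C] holding=D
     unstack(D, C) → towers=[G/E/B/H/A/F/C] holding=D  ← match

unstack(D, C)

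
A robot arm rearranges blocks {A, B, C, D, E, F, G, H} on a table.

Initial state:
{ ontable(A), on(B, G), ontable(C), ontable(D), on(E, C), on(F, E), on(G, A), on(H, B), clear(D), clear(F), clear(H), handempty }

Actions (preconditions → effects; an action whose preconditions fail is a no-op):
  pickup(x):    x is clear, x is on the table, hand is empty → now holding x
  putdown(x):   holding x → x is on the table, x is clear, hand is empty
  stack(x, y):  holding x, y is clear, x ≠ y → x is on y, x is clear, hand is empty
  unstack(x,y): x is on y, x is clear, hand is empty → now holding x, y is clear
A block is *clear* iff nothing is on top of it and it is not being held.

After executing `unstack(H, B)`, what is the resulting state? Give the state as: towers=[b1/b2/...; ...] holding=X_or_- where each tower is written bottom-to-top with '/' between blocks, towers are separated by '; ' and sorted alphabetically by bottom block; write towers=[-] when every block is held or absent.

towers=[A/G/B; C/E/F; D] holding=H

before: towers=[A/G/B/H; C/E/F; D] holding=-
pre[unstack(H, B)]: on(H,B) yes, clear(H) yes, handempty yes
all met → apply unstack(H, B)
after:  towers=[A/G/B; C/E/F; D] holding=H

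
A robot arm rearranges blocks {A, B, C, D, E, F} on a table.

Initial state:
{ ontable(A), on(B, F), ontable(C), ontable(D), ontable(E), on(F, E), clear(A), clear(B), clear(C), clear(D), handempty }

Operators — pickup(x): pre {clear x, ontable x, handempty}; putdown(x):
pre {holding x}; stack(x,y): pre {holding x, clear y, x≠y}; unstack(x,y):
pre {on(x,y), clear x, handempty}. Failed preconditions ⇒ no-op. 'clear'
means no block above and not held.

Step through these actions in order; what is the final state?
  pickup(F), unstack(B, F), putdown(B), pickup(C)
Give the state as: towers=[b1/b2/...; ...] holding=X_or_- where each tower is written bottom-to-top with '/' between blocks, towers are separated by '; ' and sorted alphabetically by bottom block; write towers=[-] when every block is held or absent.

towers=[A; B; D; E/F] holding=C

step 1 (pickup(F)) [no-op]: towers=[A; C; D; E/F/B] holding=-
step 2 (unstack(B, F)): towers=[A; C; D; E/F] holding=B
step 3 (putdown(B)): towers=[A; B; C; D; E/F] holding=-
step 4 (pickup(C)): towers=[A; B; D; E/F] holding=C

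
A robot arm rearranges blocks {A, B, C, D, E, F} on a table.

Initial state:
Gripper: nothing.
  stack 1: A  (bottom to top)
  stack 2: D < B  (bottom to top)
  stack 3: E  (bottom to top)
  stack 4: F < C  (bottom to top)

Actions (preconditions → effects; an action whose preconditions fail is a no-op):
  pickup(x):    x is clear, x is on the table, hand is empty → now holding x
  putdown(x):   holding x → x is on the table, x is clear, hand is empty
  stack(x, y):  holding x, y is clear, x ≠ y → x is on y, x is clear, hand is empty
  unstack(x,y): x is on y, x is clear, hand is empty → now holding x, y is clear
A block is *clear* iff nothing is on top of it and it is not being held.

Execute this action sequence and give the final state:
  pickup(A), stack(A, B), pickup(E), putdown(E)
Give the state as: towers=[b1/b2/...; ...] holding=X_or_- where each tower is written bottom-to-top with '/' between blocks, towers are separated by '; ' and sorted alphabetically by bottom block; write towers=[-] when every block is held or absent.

towers=[D/B/A; E; F/C] holding=-

step 1 (pickup(A)): towers=[D/B; E; F/C] holding=A
step 2 (stack(A, B)): towers=[D/B/A; E; F/C] holding=-
step 3 (pickup(E)): towers=[D/B/A; F/C] holding=E
step 4 (putdown(E)): towers=[D/B/A; E; F/C] holding=-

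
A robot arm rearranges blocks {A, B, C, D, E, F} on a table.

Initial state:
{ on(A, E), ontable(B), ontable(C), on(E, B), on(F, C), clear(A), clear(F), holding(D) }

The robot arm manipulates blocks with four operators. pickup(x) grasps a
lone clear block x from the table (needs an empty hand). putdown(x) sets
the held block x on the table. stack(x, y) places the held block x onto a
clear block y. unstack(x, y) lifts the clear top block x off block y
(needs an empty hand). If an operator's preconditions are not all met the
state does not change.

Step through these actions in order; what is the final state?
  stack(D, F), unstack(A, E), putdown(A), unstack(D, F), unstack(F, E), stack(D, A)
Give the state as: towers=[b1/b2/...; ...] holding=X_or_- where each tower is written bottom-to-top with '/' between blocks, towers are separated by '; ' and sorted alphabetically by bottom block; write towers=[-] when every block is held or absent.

towers=[A/D; B/E; C/F] holding=-

step 1 (stack(D, F)): towers=[B/E/A; C/F/D] holding=-
step 2 (unstack(A, E)): towers=[B/E; C/F/D] holding=A
step 3 (putdown(A)): towers=[A; B/E; C/F/D] holding=-
step 4 (unstack(D, F)): towers=[A; B/E; C/F] holding=D
step 5 (unstack(F, E)) [no-op]: towers=[A; B/E; C/F] holding=D
step 6 (stack(D, A)): towers=[A/D; B/E; C/F] holding=-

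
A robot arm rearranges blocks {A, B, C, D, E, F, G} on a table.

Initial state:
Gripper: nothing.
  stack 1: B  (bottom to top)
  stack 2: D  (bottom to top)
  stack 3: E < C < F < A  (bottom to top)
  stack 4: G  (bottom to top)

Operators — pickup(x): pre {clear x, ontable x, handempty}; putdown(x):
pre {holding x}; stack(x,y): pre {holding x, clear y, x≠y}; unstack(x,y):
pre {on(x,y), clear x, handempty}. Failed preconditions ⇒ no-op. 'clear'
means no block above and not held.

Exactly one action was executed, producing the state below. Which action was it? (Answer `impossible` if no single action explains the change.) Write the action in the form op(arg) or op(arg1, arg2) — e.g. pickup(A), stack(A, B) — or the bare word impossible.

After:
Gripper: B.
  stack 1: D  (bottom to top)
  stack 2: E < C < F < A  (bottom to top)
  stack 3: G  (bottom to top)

pickup(B)

target: towers=[D; E/C/F/A; G] holding=B
         pickup(B) → towers=[D; E/C/F/A; G] holding=B  ← match
         pickup(G) → towers=[B; D; E/C/F/A] holding=G
         pickup(D) → towers=[B; E/C/F/A; G] holding=D
     unstack(A, F) → towers=[B; D; E/C/F; G] holding=A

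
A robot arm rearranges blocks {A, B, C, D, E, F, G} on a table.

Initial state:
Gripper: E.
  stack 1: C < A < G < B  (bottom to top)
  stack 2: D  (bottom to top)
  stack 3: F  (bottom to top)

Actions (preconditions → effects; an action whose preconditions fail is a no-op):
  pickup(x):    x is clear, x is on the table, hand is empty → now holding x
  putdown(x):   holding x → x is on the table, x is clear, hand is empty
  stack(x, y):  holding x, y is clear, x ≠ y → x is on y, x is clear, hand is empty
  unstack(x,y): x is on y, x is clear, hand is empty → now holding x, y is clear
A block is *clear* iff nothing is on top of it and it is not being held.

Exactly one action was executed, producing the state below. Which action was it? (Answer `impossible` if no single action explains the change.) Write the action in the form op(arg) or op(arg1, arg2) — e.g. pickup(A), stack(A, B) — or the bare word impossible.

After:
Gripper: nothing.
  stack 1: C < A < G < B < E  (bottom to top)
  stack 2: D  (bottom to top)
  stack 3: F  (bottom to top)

stack(E, B)

target: towers=[C/A/G/B/E; D; F] holding=-
        putdown(E) → towers=[C/A/G/B; D; E; F] holding=-
       stack(E, B) → towers=[C/A/G/B/E; D; F] holding=-  ← match
       stack(E, F) → towers=[C/A/G/B; D; F/E] holding=-
       stack(E, D) → towers=[C/A/G/B; D/E; F] holding=-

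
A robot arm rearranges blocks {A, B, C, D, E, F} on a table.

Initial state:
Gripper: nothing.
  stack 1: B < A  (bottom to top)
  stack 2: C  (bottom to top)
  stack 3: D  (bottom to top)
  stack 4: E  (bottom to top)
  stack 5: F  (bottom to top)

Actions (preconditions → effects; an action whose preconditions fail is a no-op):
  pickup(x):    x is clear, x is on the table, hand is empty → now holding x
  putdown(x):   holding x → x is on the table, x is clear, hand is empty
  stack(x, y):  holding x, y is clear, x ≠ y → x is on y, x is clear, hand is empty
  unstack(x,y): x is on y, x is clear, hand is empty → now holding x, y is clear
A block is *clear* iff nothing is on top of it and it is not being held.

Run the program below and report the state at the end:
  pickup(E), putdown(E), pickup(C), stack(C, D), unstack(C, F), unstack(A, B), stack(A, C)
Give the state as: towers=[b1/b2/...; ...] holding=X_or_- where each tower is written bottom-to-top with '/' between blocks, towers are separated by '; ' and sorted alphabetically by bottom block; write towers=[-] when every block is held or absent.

step 1 (pickup(E)): towers=[B/A; C; D; F] holding=E
step 2 (putdown(E)): towers=[B/A; C; D; E; F] holding=-
step 3 (pickup(C)): towers=[B/A; D; E; F] holding=C
step 4 (stack(C, D)): towers=[B/A; D/C; E; F] holding=-
step 5 (unstack(C, F)) [no-op]: towers=[B/A; D/C; E; F] holding=-
step 6 (unstack(A, B)): towers=[B; D/C; E; F] holding=A
step 7 (stack(A, C)): towers=[B; D/C/A; E; F] holding=-

towers=[B; D/C/A; E; F] holding=-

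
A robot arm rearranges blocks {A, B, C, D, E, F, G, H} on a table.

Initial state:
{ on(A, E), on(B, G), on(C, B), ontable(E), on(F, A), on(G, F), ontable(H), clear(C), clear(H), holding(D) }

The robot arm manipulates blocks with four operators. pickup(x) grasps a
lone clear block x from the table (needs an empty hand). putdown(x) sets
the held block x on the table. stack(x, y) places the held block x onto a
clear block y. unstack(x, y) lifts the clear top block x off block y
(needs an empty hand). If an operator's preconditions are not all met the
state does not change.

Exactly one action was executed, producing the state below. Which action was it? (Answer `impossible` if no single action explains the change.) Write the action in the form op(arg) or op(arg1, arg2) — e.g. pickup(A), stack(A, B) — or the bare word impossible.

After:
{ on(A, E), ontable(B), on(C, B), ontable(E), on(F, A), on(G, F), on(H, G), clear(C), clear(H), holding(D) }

impossible

target: towers=[B/C; E/A/F/G/H] holding=D
        putdown(D) → towers=[D; E/A/F/G/B/C; H] holding=-
       stack(D, H) → towers=[E/A/F/G/B/C; H/D] holding=-
       stack(D, C) → towers=[E/A/F/G/B/C/D; H] holding=-
none of the 3 applicable actions match → impossible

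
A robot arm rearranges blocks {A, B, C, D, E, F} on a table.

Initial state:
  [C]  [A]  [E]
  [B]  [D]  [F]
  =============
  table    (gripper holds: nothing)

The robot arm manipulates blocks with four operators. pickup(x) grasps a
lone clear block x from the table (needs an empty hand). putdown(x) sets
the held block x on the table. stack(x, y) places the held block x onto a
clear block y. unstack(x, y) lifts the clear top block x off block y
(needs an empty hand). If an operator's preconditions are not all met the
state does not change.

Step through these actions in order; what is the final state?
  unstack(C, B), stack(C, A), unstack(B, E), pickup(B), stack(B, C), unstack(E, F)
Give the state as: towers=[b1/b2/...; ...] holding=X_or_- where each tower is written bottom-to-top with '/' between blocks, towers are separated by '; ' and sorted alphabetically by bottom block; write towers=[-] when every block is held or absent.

towers=[D/A/C/B; F] holding=E

step 1 (unstack(C, B)): towers=[B; D/A; F/E] holding=C
step 2 (stack(C, A)): towers=[B; D/A/C; F/E] holding=-
step 3 (unstack(B, E)) [no-op]: towers=[B; D/A/C; F/E] holding=-
step 4 (pickup(B)): towers=[D/A/C; F/E] holding=B
step 5 (stack(B, C)): towers=[D/A/C/B; F/E] holding=-
step 6 (unstack(E, F)): towers=[D/A/C/B; F] holding=E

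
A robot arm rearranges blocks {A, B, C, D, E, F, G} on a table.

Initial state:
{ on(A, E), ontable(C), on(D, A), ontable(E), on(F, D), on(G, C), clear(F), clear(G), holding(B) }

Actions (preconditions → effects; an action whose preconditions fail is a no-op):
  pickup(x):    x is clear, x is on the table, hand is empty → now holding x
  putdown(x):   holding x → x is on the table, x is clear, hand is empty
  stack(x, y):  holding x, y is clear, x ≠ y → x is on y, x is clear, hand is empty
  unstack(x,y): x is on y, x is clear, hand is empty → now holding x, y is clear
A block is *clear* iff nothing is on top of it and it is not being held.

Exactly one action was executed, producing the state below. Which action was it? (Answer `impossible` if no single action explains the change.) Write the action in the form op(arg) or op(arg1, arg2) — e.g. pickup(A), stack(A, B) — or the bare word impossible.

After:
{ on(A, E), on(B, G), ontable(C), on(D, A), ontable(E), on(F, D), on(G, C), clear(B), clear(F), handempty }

target: towers=[C/G/B; E/A/D/F] holding=-
        putdown(B) → towers=[B; C/G; E/A/D/F] holding=-
       stack(B, F) → towers=[C/G; E/A/D/F/B] holding=-
       stack(B, G) → towers=[C/G/B; E/A/D/F] holding=-  ← match

stack(B, G)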